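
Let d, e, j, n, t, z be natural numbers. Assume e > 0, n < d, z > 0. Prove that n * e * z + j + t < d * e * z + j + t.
n < d and e > 0, thus n * e < d * e. Since z > 0, n * e * z < d * e * z. Then n * e * z + j < d * e * z + j. Then n * e * z + j + t < d * e * z + j + t.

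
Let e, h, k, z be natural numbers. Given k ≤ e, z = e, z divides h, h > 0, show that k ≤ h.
z = e and z divides h, therefore e divides h. Since h > 0, e ≤ h. Since k ≤ e, k ≤ h.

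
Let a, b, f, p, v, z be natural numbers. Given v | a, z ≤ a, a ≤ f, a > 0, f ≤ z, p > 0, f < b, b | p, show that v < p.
From f ≤ z and z ≤ a, f ≤ a. a ≤ f, so a = f. v | a and a > 0, hence v ≤ a. Since a = f, v ≤ f. b | p and p > 0, thus b ≤ p. f < b, so f < p. v ≤ f, so v < p.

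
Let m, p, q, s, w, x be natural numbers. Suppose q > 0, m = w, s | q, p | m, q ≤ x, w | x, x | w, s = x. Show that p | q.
w | x and x | w, thus w = x. m = w, so m = x. s = x and s | q, thus x | q. Since q > 0, x ≤ q. q ≤ x, so x = q. Since m = x, m = q. p | m, so p | q.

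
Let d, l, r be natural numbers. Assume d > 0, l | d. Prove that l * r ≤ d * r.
l | d and d > 0, so l ≤ d. Then l * r ≤ d * r.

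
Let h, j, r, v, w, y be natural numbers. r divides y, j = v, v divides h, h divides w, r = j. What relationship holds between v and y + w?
v divides y + w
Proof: r = j and j = v, hence r = v. r divides y, so v divides y. Because v divides h and h divides w, v divides w. Since v divides y, v divides y + w.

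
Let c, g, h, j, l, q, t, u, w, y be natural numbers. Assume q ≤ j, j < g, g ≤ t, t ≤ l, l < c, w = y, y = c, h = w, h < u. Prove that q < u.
j < g and g ≤ t, thus j < t. From q ≤ j, q < t. t ≤ l, so q < l. l < c, so q < c. Since w = y and y = c, w = c. h = w and h < u, hence w < u. Since w = c, c < u. q < c, so q < u.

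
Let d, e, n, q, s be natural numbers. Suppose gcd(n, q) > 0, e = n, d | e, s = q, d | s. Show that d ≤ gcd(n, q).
From e = n and d | e, d | n. s = q and d | s, therefore d | q. d | n, so d | gcd(n, q). gcd(n, q) > 0, so d ≤ gcd(n, q).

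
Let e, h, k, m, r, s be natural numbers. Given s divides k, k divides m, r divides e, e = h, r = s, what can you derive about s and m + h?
s divides m + h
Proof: Because s divides k and k divides m, s divides m. Since e = h and r divides e, r divides h. Since r = s, s divides h. Since s divides m, s divides m + h.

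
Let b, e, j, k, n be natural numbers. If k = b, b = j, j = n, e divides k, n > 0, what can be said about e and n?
e ≤ n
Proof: Because k = b and b = j, k = j. Since j = n, k = n. From e divides k, e divides n. From n > 0, e ≤ n.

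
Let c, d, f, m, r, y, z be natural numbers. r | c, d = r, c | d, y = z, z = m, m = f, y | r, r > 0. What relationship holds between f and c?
f ≤ c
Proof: From d = r and c | d, c | r. Since r | c, r = c. y = z and z = m, hence y = m. m = f, so y = f. Because y | r and r > 0, y ≤ r. Since y = f, f ≤ r. Since r = c, f ≤ c.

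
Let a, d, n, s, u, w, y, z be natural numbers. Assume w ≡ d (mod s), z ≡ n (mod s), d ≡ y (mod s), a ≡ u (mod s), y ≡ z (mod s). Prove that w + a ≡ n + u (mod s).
w ≡ d (mod s) and d ≡ y (mod s), thus w ≡ y (mod s). y ≡ z (mod s), so w ≡ z (mod s). z ≡ n (mod s), so w ≡ n (mod s). Using a ≡ u (mod s), by adding congruences, w + a ≡ n + u (mod s).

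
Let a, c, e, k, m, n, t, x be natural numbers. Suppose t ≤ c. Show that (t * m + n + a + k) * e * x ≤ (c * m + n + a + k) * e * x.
t ≤ c, so t * m ≤ c * m. Then t * m + n ≤ c * m + n. Then t * m + n + a ≤ c * m + n + a. Then t * m + n + a + k ≤ c * m + n + a + k. Then (t * m + n + a + k) * e ≤ (c * m + n + a + k) * e. Then (t * m + n + a + k) * e * x ≤ (c * m + n + a + k) * e * x.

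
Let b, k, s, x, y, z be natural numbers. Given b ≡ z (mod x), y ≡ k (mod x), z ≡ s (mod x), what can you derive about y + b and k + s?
y + b ≡ k + s (mod x)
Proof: From b ≡ z (mod x) and z ≡ s (mod x), b ≡ s (mod x). Since y ≡ k (mod x), y + b ≡ k + s (mod x).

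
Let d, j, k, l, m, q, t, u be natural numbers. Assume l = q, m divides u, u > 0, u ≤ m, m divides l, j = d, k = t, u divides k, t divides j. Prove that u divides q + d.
m divides u and u > 0, therefore m ≤ u. Since u ≤ m, m = u. Since m divides l, u divides l. Since l = q, u divides q. k = t and u divides k, so u divides t. Since t divides j, u divides j. j = d, so u divides d. Because u divides q, u divides q + d.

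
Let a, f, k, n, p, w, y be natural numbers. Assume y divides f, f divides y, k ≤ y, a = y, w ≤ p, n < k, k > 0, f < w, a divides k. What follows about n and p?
n < p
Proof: From a = y and a divides k, y divides k. From k > 0, y ≤ k. Since k ≤ y, k = y. y divides f and f divides y, hence y = f. Since k = y, k = f. Since n < k, n < f. From f < w and w ≤ p, f < p. n < f, so n < p.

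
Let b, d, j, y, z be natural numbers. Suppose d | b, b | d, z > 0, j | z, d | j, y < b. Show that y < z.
Since d | b and b | d, d = b. From d | j and j | z, d | z. Since d = b, b | z. z > 0, so b ≤ z. Since y < b, y < z.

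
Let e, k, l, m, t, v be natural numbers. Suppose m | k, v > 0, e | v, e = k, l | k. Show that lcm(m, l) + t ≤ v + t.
m | k and l | k, hence lcm(m, l) | k. Since e = k and e | v, k | v. Since lcm(m, l) | k, lcm(m, l) | v. Since v > 0, lcm(m, l) ≤ v. Then lcm(m, l) + t ≤ v + t.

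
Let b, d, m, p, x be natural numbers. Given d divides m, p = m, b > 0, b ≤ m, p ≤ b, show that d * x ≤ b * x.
p = m and p ≤ b, therefore m ≤ b. b ≤ m, so m = b. From d divides m, d divides b. Since b > 0, d ≤ b. By multiplying by a non-negative, d * x ≤ b * x.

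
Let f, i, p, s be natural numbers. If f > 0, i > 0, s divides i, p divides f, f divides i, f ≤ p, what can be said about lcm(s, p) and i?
lcm(s, p) ≤ i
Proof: Since p divides f and f > 0, p ≤ f. Because f ≤ p, f = p. f divides i, so p divides i. From s divides i, lcm(s, p) divides i. i > 0, so lcm(s, p) ≤ i.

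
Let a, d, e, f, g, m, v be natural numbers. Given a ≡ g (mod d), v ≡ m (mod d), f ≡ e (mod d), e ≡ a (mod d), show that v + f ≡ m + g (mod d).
f ≡ e (mod d) and e ≡ a (mod d), so f ≡ a (mod d). Since a ≡ g (mod d), f ≡ g (mod d). Since v ≡ m (mod d), by adding congruences, v + f ≡ m + g (mod d).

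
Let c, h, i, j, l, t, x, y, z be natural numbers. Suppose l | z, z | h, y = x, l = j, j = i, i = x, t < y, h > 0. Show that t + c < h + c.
y = x and t < y, thus t < x. j = i and i = x, thus j = x. l | z and z | h, thus l | h. l = j, so j | h. h > 0, so j ≤ h. Since j = x, x ≤ h. t < x, so t < h. Then t + c < h + c.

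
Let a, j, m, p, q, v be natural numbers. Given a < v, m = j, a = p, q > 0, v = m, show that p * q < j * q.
Because v = m and m = j, v = j. a = p and a < v, thus p < v. v = j, so p < j. Using q > 0 and multiplying by a positive, p * q < j * q.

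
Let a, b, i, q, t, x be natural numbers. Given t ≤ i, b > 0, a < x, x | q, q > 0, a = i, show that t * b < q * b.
x | q and q > 0, so x ≤ q. a < x, so a < q. Since a = i, i < q. t ≤ i, so t < q. From b > 0, t * b < q * b.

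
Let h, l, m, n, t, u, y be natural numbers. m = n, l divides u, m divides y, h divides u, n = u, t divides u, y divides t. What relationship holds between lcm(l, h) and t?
lcm(l, h) divides t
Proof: m = n and n = u, therefore m = u. m divides y, so u divides y. y divides t, so u divides t. t divides u, so u = t. l divides u and h divides u, therefore lcm(l, h) divides u. Since u = t, lcm(l, h) divides t.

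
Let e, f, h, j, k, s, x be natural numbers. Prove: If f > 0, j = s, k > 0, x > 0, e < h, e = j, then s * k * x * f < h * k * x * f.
Because e = j and j = s, e = s. e < h, so s < h. k > 0, so s * k < h * k. x > 0, so s * k * x < h * k * x. f > 0, so s * k * x * f < h * k * x * f.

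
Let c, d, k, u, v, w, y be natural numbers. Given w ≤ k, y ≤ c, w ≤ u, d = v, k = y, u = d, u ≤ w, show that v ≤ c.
w ≤ u and u ≤ w, hence w = u. Since u = d, w = d. Since d = v, w = v. Since k = y and w ≤ k, w ≤ y. y ≤ c, so w ≤ c. Since w = v, v ≤ c.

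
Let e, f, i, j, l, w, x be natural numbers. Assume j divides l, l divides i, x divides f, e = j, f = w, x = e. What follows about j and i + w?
j divides i + w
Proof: j divides l and l divides i, therefore j divides i. x = e and e = j, thus x = j. f = w and x divides f, so x divides w. x = j, so j divides w. Since j divides i, j divides i + w.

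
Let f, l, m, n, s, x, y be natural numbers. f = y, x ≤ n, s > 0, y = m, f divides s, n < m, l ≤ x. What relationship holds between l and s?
l < s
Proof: x ≤ n and n < m, therefore x < m. Since l ≤ x, l < m. f = y and y = m, hence f = m. f divides s and s > 0, hence f ≤ s. Since f = m, m ≤ s. Since l < m, l < s.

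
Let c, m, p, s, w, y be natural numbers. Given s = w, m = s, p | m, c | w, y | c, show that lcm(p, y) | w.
m = s and p | m, hence p | s. Since s = w, p | w. y | c and c | w, thus y | w. Since p | w, lcm(p, y) | w.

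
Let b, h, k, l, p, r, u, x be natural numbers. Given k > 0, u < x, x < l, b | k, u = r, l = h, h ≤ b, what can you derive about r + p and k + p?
r + p < k + p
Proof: l = h and x < l, thus x < h. Because h ≤ b, x < b. Since u < x, u < b. Since b | k and k > 0, b ≤ k. u < b, so u < k. Since u = r, r < k. Then r + p < k + p.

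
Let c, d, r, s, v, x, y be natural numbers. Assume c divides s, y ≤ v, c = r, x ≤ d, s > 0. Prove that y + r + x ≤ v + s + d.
Because c divides s and s > 0, c ≤ s. Because c = r, r ≤ s. x ≤ d, so r + x ≤ s + d. y ≤ v, so y + r + x ≤ v + s + d.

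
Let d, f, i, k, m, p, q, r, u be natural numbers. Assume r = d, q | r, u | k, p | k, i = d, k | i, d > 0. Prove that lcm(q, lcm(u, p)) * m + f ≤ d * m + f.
r = d and q | r, thus q | d. Because u | k and p | k, lcm(u, p) | k. From i = d and k | i, k | d. From lcm(u, p) | k, lcm(u, p) | d. Because q | d, lcm(q, lcm(u, p)) | d. d > 0, so lcm(q, lcm(u, p)) ≤ d. Then lcm(q, lcm(u, p)) * m ≤ d * m. Then lcm(q, lcm(u, p)) * m + f ≤ d * m + f.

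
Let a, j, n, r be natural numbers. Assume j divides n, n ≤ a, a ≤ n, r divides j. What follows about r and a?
r divides a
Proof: Because n ≤ a and a ≤ n, n = a. r divides j and j divides n, hence r divides n. n = a, so r divides a.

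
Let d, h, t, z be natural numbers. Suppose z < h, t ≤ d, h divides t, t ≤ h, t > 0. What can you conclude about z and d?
z < d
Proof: h divides t and t > 0, therefore h ≤ t. t ≤ h, so t = h. t ≤ d, so h ≤ d. z < h, so z < d.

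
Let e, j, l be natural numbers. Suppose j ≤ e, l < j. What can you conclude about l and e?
l < e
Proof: l < j and j ≤ e. By transitivity, l < e.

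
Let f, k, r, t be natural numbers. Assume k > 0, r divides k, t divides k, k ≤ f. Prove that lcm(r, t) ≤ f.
r divides k and t divides k, hence lcm(r, t) divides k. Because k > 0, lcm(r, t) ≤ k. k ≤ f, so lcm(r, t) ≤ f.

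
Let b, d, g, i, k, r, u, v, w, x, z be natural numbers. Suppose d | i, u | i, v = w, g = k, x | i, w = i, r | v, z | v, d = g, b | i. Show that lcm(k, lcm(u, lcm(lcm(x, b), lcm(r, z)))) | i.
d = g and d | i, so g | i. Since g = k, k | i. From x | i and b | i, lcm(x, b) | i. v = w and w = i, hence v = i. r | v and z | v, thus lcm(r, z) | v. Since v = i, lcm(r, z) | i. lcm(x, b) | i, so lcm(lcm(x, b), lcm(r, z)) | i. u | i, so lcm(u, lcm(lcm(x, b), lcm(r, z))) | i. From k | i, lcm(k, lcm(u, lcm(lcm(x, b), lcm(r, z)))) | i.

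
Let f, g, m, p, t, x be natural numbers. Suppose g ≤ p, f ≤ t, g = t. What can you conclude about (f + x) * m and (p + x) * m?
(f + x) * m ≤ (p + x) * m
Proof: From g = t and g ≤ p, t ≤ p. Since f ≤ t, f ≤ p. Then f + x ≤ p + x. By multiplying by a non-negative, (f + x) * m ≤ (p + x) * m.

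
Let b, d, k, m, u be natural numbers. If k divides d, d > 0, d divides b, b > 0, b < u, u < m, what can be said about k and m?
k < m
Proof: Because k divides d and d > 0, k ≤ d. d divides b and b > 0, thus d ≤ b. b < u and u < m, therefore b < m. d ≤ b, so d < m. k ≤ d, so k < m.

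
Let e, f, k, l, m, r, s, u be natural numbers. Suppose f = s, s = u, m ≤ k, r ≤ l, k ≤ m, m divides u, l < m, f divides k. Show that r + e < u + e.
From k ≤ m and m ≤ k, k = m. From f = s and f divides k, s divides k. k = m, so s divides m. Since s = u, u divides m. Since m divides u, m = u. r ≤ l and l < m, thus r < m. m = u, so r < u. Then r + e < u + e.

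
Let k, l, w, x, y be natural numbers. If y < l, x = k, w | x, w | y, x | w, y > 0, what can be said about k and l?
k < l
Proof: Since w | x and x | w, w = x. Since x = k, w = k. Because w | y and y > 0, w ≤ y. y < l, so w < l. Since w = k, k < l.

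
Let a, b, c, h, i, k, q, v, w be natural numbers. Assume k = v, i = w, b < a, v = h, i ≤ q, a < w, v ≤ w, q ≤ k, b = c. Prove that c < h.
i = w and i ≤ q, thus w ≤ q. From k = v and q ≤ k, q ≤ v. w ≤ q, so w ≤ v. Since v ≤ w, w = v. Since v = h, w = h. From b = c and b < a, c < a. Since a < w, c < w. w = h, so c < h.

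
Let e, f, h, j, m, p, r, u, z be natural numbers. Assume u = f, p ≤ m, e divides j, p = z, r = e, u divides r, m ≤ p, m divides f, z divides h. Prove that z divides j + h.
Since m ≤ p and p ≤ m, m = p. Since p = z, m = z. m divides f, so z divides f. Since u = f and u divides r, f divides r. r = e, so f divides e. z divides f, so z divides e. e divides j, so z divides j. Since z divides h, z divides j + h.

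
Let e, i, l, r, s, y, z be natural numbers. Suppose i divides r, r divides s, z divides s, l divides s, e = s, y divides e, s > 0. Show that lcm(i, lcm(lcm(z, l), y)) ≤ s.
i divides r and r divides s, so i divides s. z divides s and l divides s, thus lcm(z, l) divides s. Because e = s and y divides e, y divides s. Since lcm(z, l) divides s, lcm(lcm(z, l), y) divides s. i divides s, so lcm(i, lcm(lcm(z, l), y)) divides s. From s > 0, lcm(i, lcm(lcm(z, l), y)) ≤ s.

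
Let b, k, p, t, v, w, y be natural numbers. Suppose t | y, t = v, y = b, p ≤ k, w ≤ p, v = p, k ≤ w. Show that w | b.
From p ≤ k and k ≤ w, p ≤ w. Since w ≤ p, p = w. From t = v and v = p, t = p. Because t | y, p | y. Since y = b, p | b. From p = w, w | b.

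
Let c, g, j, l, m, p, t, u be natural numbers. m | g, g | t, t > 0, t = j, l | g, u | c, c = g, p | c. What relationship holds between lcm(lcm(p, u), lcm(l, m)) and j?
lcm(lcm(p, u), lcm(l, m)) ≤ j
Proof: Since p | c and u | c, lcm(p, u) | c. c = g, so lcm(p, u) | g. l | g and m | g, thus lcm(l, m) | g. Since lcm(p, u) | g, lcm(lcm(p, u), lcm(l, m)) | g. Since g | t, lcm(lcm(p, u), lcm(l, m)) | t. t > 0, so lcm(lcm(p, u), lcm(l, m)) ≤ t. Because t = j, lcm(lcm(p, u), lcm(l, m)) ≤ j.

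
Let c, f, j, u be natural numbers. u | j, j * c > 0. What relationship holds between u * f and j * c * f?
u * f ≤ j * c * f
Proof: Since u | j, u | j * c. j * c > 0, so u ≤ j * c. Then u * f ≤ j * c * f.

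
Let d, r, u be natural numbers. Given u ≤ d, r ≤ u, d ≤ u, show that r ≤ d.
u ≤ d and d ≤ u, hence u = d. Since r ≤ u, r ≤ d.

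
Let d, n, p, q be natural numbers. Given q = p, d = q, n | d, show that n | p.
Because d = q and n | d, n | q. From q = p, n | p.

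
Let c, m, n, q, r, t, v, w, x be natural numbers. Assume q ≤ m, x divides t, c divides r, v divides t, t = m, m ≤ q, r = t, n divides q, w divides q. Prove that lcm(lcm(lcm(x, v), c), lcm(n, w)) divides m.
x divides t and v divides t, hence lcm(x, v) divides t. From r = t and c divides r, c divides t. Since lcm(x, v) divides t, lcm(lcm(x, v), c) divides t. Since t = m, lcm(lcm(x, v), c) divides m. Since q ≤ m and m ≤ q, q = m. Since n divides q and w divides q, lcm(n, w) divides q. Since q = m, lcm(n, w) divides m. lcm(lcm(x, v), c) divides m, so lcm(lcm(lcm(x, v), c), lcm(n, w)) divides m.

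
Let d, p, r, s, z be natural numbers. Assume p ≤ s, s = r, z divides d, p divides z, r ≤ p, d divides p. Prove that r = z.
Because z divides d and d divides p, z divides p. Since p divides z, z = p. s = r and p ≤ s, therefore p ≤ r. Since r ≤ p, p = r. z = p, so z = r. Then r = z.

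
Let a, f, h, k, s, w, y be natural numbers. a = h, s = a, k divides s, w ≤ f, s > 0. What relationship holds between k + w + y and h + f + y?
k + w + y ≤ h + f + y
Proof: Because s = a and a = h, s = h. Since k divides s and s > 0, k ≤ s. s = h, so k ≤ h. w ≤ f, therefore w + y ≤ f + y. Since k ≤ h, k + w + y ≤ h + f + y.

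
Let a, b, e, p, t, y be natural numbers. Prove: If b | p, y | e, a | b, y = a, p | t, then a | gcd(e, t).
y = a and y | e, therefore a | e. a | b and b | p, so a | p. Since p | t, a | t. a | e, so a | gcd(e, t).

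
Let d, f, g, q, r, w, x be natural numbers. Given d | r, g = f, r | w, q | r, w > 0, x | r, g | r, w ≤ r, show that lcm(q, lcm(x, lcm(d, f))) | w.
r | w and w > 0, thus r ≤ w. w ≤ r, so r = w. g = f and g | r, hence f | r. d | r, so lcm(d, f) | r. Since x | r, lcm(x, lcm(d, f)) | r. Since q | r, lcm(q, lcm(x, lcm(d, f))) | r. r = w, so lcm(q, lcm(x, lcm(d, f))) | w.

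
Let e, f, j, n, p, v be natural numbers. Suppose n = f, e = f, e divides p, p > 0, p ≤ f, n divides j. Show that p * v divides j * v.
e divides p and p > 0, so e ≤ p. e = f, so f ≤ p. Because p ≤ f, f = p. n = f, so n = p. Since n divides j, p divides j. Then p * v divides j * v.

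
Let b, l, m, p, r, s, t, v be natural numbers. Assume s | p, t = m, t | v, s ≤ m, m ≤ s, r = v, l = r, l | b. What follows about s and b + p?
s | b + p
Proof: m ≤ s and s ≤ m, thus m = s. Because t = m and t | v, m | v. l = r and r = v, so l = v. Since l | b, v | b. m | v, so m | b. m = s, so s | b. s | p, so s | b + p.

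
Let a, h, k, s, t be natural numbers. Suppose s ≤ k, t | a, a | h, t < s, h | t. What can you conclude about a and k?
a < k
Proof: a | h and h | t, thus a | t. t | a, so t = a. t < s and s ≤ k, so t < k. From t = a, a < k.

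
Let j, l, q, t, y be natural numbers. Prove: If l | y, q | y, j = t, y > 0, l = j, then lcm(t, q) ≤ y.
From l = j and j = t, l = t. l | y, so t | y. q | y, so lcm(t, q) | y. y > 0, so lcm(t, q) ≤ y.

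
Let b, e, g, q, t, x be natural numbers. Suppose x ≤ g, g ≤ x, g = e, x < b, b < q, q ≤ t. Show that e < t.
Because x ≤ g and g ≤ x, x = g. Since g = e, x = e. x < b, so e < b. b < q and q ≤ t, therefore b < t. Since e < b, e < t.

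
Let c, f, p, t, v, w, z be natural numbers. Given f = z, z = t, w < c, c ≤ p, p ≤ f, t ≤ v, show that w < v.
From f = z and z = t, f = t. Since c ≤ p and p ≤ f, c ≤ f. From w < c, w < f. f = t, so w < t. t ≤ v, so w < v.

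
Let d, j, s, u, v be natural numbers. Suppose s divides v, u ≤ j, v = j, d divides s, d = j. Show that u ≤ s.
d = j and d divides s, thus j divides s. v = j and s divides v, thus s divides j. Since j divides s, j = s. u ≤ j, so u ≤ s.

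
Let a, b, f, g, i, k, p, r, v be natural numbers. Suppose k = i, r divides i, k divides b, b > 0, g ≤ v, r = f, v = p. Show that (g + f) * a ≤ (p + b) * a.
v = p and g ≤ v, so g ≤ p. From k = i and k divides b, i divides b. r divides i, so r divides b. Since b > 0, r ≤ b. Since r = f, f ≤ b. Since g ≤ p, g + f ≤ p + b. By multiplying by a non-negative, (g + f) * a ≤ (p + b) * a.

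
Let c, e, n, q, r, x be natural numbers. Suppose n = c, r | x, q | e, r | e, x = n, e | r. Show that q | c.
Because x = n and n = c, x = c. Since r | e and e | r, r = e. r | x, so e | x. q | e, so q | x. From x = c, q | c.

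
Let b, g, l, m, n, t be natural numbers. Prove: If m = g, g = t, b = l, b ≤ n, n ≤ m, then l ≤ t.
m = g and g = t, therefore m = t. b = l and b ≤ n, so l ≤ n. Since n ≤ m, l ≤ m. Because m = t, l ≤ t.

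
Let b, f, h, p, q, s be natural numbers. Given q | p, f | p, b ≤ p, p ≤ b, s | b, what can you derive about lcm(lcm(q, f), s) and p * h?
lcm(lcm(q, f), s) | p * h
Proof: From q | p and f | p, lcm(q, f) | p. b ≤ p and p ≤ b, thus b = p. Since s | b, s | p. lcm(q, f) | p, so lcm(lcm(q, f), s) | p. Then lcm(lcm(q, f), s) | p * h.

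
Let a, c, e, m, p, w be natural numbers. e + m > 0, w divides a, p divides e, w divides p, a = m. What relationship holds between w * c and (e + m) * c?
w * c ≤ (e + m) * c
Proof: w divides p and p divides e, so w divides e. From a = m and w divides a, w divides m. w divides e, so w divides e + m. From e + m > 0, w ≤ e + m. By multiplying by a non-negative, w * c ≤ (e + m) * c.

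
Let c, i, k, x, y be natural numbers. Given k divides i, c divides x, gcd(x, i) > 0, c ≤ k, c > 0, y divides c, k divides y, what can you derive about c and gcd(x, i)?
c ≤ gcd(x, i)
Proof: k divides y and y divides c, therefore k divides c. From c > 0, k ≤ c. Since c ≤ k, k = c. Since k divides i, c divides i. Since c divides x, c divides gcd(x, i). Because gcd(x, i) > 0, c ≤ gcd(x, i).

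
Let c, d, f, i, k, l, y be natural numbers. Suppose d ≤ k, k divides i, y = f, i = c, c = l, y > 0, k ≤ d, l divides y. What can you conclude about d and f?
d ≤ f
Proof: From k ≤ d and d ≤ k, k = d. i = c and c = l, so i = l. Since k divides i, k divides l. Since l divides y, k divides y. y > 0, so k ≤ y. Since k = d, d ≤ y. y = f, so d ≤ f.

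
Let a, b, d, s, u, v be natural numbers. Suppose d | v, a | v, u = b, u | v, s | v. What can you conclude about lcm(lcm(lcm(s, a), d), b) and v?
lcm(lcm(lcm(s, a), d), b) | v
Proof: From s | v and a | v, lcm(s, a) | v. Since d | v, lcm(lcm(s, a), d) | v. u = b and u | v, so b | v. Since lcm(lcm(s, a), d) | v, lcm(lcm(lcm(s, a), d), b) | v.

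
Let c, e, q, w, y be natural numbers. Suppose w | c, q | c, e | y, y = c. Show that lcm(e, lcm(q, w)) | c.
From y = c and e | y, e | c. Because q | c and w | c, lcm(q, w) | c. Since e | c, lcm(e, lcm(q, w)) | c.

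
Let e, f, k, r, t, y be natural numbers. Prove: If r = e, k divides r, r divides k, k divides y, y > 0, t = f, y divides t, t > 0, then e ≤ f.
Because k divides r and r divides k, k = r. k divides y, so r divides y. y > 0, so r ≤ y. From r = e, e ≤ y. Because y divides t and t > 0, y ≤ t. Since t = f, y ≤ f. Since e ≤ y, e ≤ f.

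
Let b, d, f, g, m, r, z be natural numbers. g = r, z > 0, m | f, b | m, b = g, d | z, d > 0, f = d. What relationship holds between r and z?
r ≤ z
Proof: Since b = g and b | m, g | m. m | f, so g | f. Since f = d, g | d. g = r, so r | d. d > 0, so r ≤ d. d | z and z > 0, thus d ≤ z. Since r ≤ d, r ≤ z.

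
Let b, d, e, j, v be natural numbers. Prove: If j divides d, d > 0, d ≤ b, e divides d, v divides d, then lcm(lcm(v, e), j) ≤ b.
v divides d and e divides d, hence lcm(v, e) divides d. j divides d, so lcm(lcm(v, e), j) divides d. Because d > 0, lcm(lcm(v, e), j) ≤ d. d ≤ b, so lcm(lcm(v, e), j) ≤ b.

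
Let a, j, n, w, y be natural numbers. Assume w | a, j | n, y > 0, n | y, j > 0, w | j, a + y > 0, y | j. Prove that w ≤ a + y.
From j | n and n | y, j | y. y > 0, so j ≤ y. y | j and j > 0, hence y ≤ j. j ≤ y, so j = y. Since w | j, w | y. w | a, so w | a + y. a + y > 0, so w ≤ a + y.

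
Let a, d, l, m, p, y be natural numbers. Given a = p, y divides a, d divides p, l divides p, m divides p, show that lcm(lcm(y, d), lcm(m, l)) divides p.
a = p and y divides a, so y divides p. Since d divides p, lcm(y, d) divides p. Because m divides p and l divides p, lcm(m, l) divides p. Since lcm(y, d) divides p, lcm(lcm(y, d), lcm(m, l)) divides p.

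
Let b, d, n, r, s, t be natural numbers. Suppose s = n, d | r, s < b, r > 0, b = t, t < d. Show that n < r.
b = t and s < b, so s < t. From d | r and r > 0, d ≤ r. From t < d, t < r. s < t, so s < r. Since s = n, n < r.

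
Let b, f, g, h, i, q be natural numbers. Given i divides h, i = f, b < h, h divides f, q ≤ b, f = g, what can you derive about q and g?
q < g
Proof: From i = f and i divides h, f divides h. Since h divides f, h = f. f = g, so h = g. q ≤ b and b < h, so q < h. h = g, so q < g.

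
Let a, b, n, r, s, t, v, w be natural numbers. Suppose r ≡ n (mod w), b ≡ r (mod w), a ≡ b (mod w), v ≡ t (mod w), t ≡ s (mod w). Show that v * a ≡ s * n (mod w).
v ≡ t (mod w) and t ≡ s (mod w), thus v ≡ s (mod w). Because a ≡ b (mod w) and b ≡ r (mod w), a ≡ r (mod w). Since r ≡ n (mod w), a ≡ n (mod w). Since v ≡ s (mod w), v * a ≡ s * n (mod w).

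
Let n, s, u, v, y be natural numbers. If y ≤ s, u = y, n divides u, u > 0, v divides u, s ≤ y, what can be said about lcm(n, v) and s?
lcm(n, v) ≤ s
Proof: From y ≤ s and s ≤ y, y = s. Since u = y, u = s. From n divides u and v divides u, lcm(n, v) divides u. From u > 0, lcm(n, v) ≤ u. u = s, so lcm(n, v) ≤ s.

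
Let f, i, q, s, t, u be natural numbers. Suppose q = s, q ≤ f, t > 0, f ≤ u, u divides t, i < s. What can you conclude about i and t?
i < t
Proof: q = s and q ≤ f, therefore s ≤ f. f ≤ u, so s ≤ u. Since i < s, i < u. u divides t and t > 0, hence u ≤ t. From i < u, i < t.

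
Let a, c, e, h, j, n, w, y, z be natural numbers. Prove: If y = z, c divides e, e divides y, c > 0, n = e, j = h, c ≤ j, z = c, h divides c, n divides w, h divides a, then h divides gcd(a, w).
Since y = z and z = c, y = c. Because e divides y, e divides c. Since c divides e, e = c. j = h and c ≤ j, so c ≤ h. h divides c and c > 0, thus h ≤ c. Since c ≤ h, c = h. Since e = c, e = h. n = e and n divides w, hence e divides w. e = h, so h divides w. h divides a, so h divides gcd(a, w).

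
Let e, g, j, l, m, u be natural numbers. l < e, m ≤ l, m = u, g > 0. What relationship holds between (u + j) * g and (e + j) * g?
(u + j) * g < (e + j) * g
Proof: From m = u and m ≤ l, u ≤ l. Since l < e, u < e. Then u + j < e + j. Since g > 0, by multiplying by a positive, (u + j) * g < (e + j) * g.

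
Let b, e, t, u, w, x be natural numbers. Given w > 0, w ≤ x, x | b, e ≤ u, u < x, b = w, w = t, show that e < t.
Because b = w and x | b, x | w. Since w > 0, x ≤ w. w ≤ x, so x = w. w = t, so x = t. Since u < x, u < t. Since e ≤ u, e < t.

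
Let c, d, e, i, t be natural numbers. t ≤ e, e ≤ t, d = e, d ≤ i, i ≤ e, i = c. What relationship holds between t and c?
t = c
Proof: t ≤ e and e ≤ t, hence t = e. Because d = e and d ≤ i, e ≤ i. Since i ≤ e, e = i. t = e, so t = i. Since i = c, t = c.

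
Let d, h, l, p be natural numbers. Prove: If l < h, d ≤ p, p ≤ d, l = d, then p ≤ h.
From d ≤ p and p ≤ d, d = p. Because l = d, l = p. l < h, so p < h. Then p ≤ h.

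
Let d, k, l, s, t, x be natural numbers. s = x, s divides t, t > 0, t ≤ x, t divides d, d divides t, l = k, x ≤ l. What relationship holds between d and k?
d ≤ k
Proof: s = x and s divides t, hence x divides t. Since t > 0, x ≤ t. t ≤ x, so x = t. t divides d and d divides t, therefore t = d. x = t, so x = d. From l = k and x ≤ l, x ≤ k. Since x = d, d ≤ k.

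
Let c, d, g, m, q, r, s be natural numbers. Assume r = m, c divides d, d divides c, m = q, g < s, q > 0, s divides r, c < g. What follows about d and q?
d < q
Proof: From c divides d and d divides c, c = d. c < g and g < s, so c < s. r = m and m = q, hence r = q. s divides r, so s divides q. q > 0, so s ≤ q. Since c < s, c < q. Since c = d, d < q.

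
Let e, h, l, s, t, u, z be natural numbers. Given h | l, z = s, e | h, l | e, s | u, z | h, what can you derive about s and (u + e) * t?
s | (u + e) * t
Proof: Since h | l and l | e, h | e. e | h, so h = e. z | h, so z | e. Since z = s, s | e. s | u, so s | u + e. Then s | (u + e) * t.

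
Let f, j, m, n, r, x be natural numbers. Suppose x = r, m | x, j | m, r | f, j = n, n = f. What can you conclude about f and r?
f = r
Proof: Because j = n and j | m, n | m. Since n = f, f | m. x = r and m | x, therefore m | r. f | m, so f | r. Since r | f, f = r.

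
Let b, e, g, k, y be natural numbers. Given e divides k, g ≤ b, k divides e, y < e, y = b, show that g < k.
From e divides k and k divides e, e = k. Because y = b and y < e, b < e. Since g ≤ b, g < e. Since e = k, g < k.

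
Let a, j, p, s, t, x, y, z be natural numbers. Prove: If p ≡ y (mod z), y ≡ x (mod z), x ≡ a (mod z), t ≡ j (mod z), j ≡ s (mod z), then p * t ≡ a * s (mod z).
Since p ≡ y (mod z) and y ≡ x (mod z), p ≡ x (mod z). x ≡ a (mod z), so p ≡ a (mod z). t ≡ j (mod z) and j ≡ s (mod z), thus t ≡ s (mod z). Combined with p ≡ a (mod z), by multiplying congruences, p * t ≡ a * s (mod z).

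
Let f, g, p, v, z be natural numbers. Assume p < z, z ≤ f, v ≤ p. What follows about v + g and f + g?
v + g < f + g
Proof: p < z and z ≤ f, so p < f. Since v ≤ p, v < f. Then v + g < f + g.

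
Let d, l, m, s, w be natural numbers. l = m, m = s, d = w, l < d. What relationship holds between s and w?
s < w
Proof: l = m and m = s, therefore l = s. d = w and l < d, hence l < w. l = s, so s < w.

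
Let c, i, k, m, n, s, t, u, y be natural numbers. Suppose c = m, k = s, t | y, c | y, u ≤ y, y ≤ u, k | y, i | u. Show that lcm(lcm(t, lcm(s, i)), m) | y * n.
Since k = s and k | y, s | y. From u ≤ y and y ≤ u, u = y. i | u, so i | y. s | y, so lcm(s, i) | y. Since t | y, lcm(t, lcm(s, i)) | y. From c = m and c | y, m | y. Since lcm(t, lcm(s, i)) | y, lcm(lcm(t, lcm(s, i)), m) | y. Then lcm(lcm(t, lcm(s, i)), m) | y * n.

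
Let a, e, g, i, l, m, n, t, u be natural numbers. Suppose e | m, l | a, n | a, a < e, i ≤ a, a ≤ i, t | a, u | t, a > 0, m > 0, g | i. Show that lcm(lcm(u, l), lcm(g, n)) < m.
u | t and t | a, thus u | a. l | a, so lcm(u, l) | a. Since i ≤ a and a ≤ i, i = a. g | i, so g | a. Because n | a, lcm(g, n) | a. lcm(u, l) | a, so lcm(lcm(u, l), lcm(g, n)) | a. a > 0, so lcm(lcm(u, l), lcm(g, n)) ≤ a. e | m and m > 0, therefore e ≤ m. Since a < e, a < m. Since lcm(lcm(u, l), lcm(g, n)) ≤ a, lcm(lcm(u, l), lcm(g, n)) < m.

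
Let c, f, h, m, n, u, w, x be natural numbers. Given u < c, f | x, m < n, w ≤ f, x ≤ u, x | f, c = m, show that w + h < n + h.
From x | f and f | x, x = f. From x ≤ u, f ≤ u. c = m and u < c, so u < m. Since f ≤ u, f < m. Because w ≤ f, w < m. m < n, so w < n. Then w + h < n + h.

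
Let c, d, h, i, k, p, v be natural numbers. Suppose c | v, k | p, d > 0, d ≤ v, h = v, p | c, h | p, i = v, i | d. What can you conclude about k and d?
k | d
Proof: p | c and c | v, so p | v. h = v and h | p, therefore v | p. Because p | v, p = v. Since i = v and i | d, v | d. Since d > 0, v ≤ d. Since d ≤ v, v = d. Since p = v, p = d. k | p, so k | d.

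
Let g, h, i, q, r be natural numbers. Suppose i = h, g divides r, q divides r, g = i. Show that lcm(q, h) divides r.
g = i and g divides r, therefore i divides r. Since i = h, h divides r. Since q divides r, lcm(q, h) divides r.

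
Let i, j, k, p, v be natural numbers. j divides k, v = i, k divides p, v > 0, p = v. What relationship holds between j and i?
j ≤ i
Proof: j divides k and k divides p, therefore j divides p. Since p = v, j divides v. From v > 0, j ≤ v. v = i, so j ≤ i.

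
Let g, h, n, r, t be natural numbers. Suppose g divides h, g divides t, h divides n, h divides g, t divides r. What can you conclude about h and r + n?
h divides r + n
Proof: g divides h and h divides g, so g = h. g divides t and t divides r, thus g divides r. Since g = h, h divides r. h divides n, so h divides r + n.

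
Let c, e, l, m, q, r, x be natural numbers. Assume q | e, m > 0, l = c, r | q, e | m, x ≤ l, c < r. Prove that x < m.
l = c and x ≤ l, thus x ≤ c. r | q and q | e, so r | e. e | m, so r | m. Since m > 0, r ≤ m. From c < r, c < m. From x ≤ c, x < m.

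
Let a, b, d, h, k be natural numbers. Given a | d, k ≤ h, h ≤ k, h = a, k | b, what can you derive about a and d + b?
a | d + b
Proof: k ≤ h and h ≤ k, hence k = h. h = a, so k = a. Since k | b, a | b. Since a | d, a | d + b.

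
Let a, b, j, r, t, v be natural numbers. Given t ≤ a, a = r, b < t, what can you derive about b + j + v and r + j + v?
b + j + v < r + j + v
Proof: b < t and t ≤ a, therefore b < a. Since a = r, b < r. Then b + j < r + j. Then b + j + v < r + j + v.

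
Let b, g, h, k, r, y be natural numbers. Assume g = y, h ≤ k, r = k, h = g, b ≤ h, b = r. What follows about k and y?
k = y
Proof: b = r and r = k, therefore b = k. b ≤ h, so k ≤ h. h ≤ k, so k = h. Since h = g, k = g. Because g = y, k = y.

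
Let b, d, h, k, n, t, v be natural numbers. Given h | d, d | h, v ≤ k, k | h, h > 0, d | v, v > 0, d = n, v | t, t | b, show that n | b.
h | d and d | h, so h = d. Since k | h and h > 0, k ≤ h. v ≤ k, so v ≤ h. h = d, so v ≤ d. Because d | v and v > 0, d ≤ v. Since v ≤ d, v = d. d = n, so v = n. v | t and t | b, therefore v | b. v = n, so n | b.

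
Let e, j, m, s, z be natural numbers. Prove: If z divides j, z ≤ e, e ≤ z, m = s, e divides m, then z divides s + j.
e ≤ z and z ≤ e, so e = z. Since e divides m, z divides m. m = s, so z divides s. Since z divides j, z divides s + j.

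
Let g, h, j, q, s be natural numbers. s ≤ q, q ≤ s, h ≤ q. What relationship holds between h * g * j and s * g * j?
h * g * j ≤ s * g * j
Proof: Since q ≤ s and s ≤ q, q = s. Since h ≤ q, h ≤ s. By multiplying by a non-negative, h * g ≤ s * g. By multiplying by a non-negative, h * g * j ≤ s * g * j.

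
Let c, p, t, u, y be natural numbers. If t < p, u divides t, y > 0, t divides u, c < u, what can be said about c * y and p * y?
c * y < p * y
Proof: t divides u and u divides t, hence t = u. Since t < p, u < p. c < u, so c < p. From y > 0, by multiplying by a positive, c * y < p * y.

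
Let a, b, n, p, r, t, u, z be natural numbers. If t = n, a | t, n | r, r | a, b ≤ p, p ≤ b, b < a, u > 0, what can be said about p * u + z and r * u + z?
p * u + z < r * u + z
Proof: From t = n and a | t, a | n. n | r, so a | r. Because r | a, a = r. b ≤ p and p ≤ b, so b = p. b < a, so p < a. Since a = r, p < r. Since u > 0, p * u < r * u. Then p * u + z < r * u + z.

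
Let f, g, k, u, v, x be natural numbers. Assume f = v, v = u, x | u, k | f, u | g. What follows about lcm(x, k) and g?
lcm(x, k) | g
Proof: From f = v and v = u, f = u. k | f, so k | u. x | u, so lcm(x, k) | u. Since u | g, lcm(x, k) | g.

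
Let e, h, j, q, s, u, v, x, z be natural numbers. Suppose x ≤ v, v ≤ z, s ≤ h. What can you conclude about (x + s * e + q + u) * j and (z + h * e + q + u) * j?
(x + s * e + q + u) * j ≤ (z + h * e + q + u) * j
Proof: x ≤ v and v ≤ z, hence x ≤ z. Since s ≤ h, s * e ≤ h * e. Since x ≤ z, x + s * e ≤ z + h * e. Then x + s * e + q ≤ z + h * e + q. Then x + s * e + q + u ≤ z + h * e + q + u. Then (x + s * e + q + u) * j ≤ (z + h * e + q + u) * j.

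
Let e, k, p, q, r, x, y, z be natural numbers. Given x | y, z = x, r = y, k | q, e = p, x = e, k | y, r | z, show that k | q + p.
From z = x and r | z, r | x. r = y, so y | x. From x | y, y = x. x = e, so y = e. Since e = p, y = p. Since k | y, k | p. k | q, so k | q + p.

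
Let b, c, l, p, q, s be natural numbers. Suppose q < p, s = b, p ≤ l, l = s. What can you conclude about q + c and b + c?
q + c < b + c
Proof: l = s and s = b, therefore l = b. Because q < p and p ≤ l, q < l. From l = b, q < b. Then q + c < b + c.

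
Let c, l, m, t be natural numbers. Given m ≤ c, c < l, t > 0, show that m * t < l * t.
m ≤ c and c < l, hence m < l. Since t > 0, m * t < l * t.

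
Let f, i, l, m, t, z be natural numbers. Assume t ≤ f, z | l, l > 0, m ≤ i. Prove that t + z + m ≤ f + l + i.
z | l and l > 0, thus z ≤ l. m ≤ i, so z + m ≤ l + i. Since t ≤ f, t + z + m ≤ f + l + i.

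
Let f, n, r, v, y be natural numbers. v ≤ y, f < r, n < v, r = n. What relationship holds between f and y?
f < y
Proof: Since r = n and f < r, f < n. Since n < v, f < v. Since v ≤ y, f < y.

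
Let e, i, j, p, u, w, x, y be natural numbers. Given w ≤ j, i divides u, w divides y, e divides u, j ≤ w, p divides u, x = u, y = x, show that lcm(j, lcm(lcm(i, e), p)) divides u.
From w ≤ j and j ≤ w, w = j. y = x and x = u, thus y = u. w divides y, so w divides u. w = j, so j divides u. i divides u and e divides u, thus lcm(i, e) divides u. p divides u, so lcm(lcm(i, e), p) divides u. Because j divides u, lcm(j, lcm(lcm(i, e), p)) divides u.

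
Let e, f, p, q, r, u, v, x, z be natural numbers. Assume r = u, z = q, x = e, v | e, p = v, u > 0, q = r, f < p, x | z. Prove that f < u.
p = v and f < p, thus f < v. Because z = q and x | z, x | q. q = r, so x | r. r = u, so x | u. Since x = e, e | u. Since v | e, v | u. u > 0, so v ≤ u. Since f < v, f < u.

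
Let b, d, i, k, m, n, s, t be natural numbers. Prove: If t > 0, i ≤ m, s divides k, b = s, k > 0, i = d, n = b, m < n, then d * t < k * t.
n = b and b = s, thus n = s. From i ≤ m and m < n, i < n. Since i = d, d < n. n = s, so d < s. From s divides k and k > 0, s ≤ k. d < s, so d < k. Since t > 0, by multiplying by a positive, d * t < k * t.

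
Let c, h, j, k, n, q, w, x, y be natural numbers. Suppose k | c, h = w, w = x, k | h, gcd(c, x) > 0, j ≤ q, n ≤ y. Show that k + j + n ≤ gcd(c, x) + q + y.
h = w and w = x, hence h = x. Since k | h, k | x. k | c, so k | gcd(c, x). gcd(c, x) > 0, so k ≤ gcd(c, x). j ≤ q and n ≤ y, hence j + n ≤ q + y. k ≤ gcd(c, x), so k + j + n ≤ gcd(c, x) + q + y.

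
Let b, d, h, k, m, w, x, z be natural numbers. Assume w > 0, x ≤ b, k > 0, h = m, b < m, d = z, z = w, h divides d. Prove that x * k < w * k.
Because x ≤ b and b < m, x < m. d = z and h divides d, thus h divides z. Since z = w, h divides w. Because h = m, m divides w. Since w > 0, m ≤ w. Since x < m, x < w. From k > 0, by multiplying by a positive, x * k < w * k.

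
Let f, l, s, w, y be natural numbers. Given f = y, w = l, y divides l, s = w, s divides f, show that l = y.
Because s = w and w = l, s = l. f = y and s divides f, thus s divides y. Since s = l, l divides y. Since y divides l, y = l. Then l = y.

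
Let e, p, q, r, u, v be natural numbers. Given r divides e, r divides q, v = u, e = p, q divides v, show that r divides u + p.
r divides q and q divides v, thus r divides v. Since v = u, r divides u. Because e = p and r divides e, r divides p. From r divides u, r divides u + p.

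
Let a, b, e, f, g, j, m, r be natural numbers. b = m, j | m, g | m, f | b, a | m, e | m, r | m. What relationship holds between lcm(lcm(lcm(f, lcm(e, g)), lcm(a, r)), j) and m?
lcm(lcm(lcm(f, lcm(e, g)), lcm(a, r)), j) | m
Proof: Since b = m and f | b, f | m. e | m and g | m, so lcm(e, g) | m. f | m, so lcm(f, lcm(e, g)) | m. a | m and r | m, hence lcm(a, r) | m. Since lcm(f, lcm(e, g)) | m, lcm(lcm(f, lcm(e, g)), lcm(a, r)) | m. Because j | m, lcm(lcm(lcm(f, lcm(e, g)), lcm(a, r)), j) | m.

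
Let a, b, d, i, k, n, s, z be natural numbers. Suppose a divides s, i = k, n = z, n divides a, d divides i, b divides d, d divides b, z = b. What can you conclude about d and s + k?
d divides s + k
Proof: n = z and z = b, therefore n = b. b divides d and d divides b, therefore b = d. n = b, so n = d. n divides a and a divides s, thus n divides s. n = d, so d divides s. From i = k and d divides i, d divides k. From d divides s, d divides s + k.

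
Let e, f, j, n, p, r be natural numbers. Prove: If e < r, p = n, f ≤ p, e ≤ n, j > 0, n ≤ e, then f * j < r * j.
Since n ≤ e and e ≤ n, n = e. p = n and f ≤ p, so f ≤ n. n = e, so f ≤ e. Since e < r, f < r. Since j > 0, by multiplying by a positive, f * j < r * j.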